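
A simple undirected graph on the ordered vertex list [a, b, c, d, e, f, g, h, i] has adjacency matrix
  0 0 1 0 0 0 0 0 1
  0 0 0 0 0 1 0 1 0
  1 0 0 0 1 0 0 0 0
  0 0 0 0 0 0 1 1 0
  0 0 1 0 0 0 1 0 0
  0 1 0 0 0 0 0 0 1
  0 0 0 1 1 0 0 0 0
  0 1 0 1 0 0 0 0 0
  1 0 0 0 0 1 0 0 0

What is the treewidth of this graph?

A width-2 tree decomposition is:
Bags: B1 = {b, d, h}  B2 = {b, d, f}  B3 = {d, f, i}  B4 = {a, d, i}  B5 = {a, c, d}  B6 = {c, d, e}  B7 = {d, e, g}
Tree: B1–B2, B2–B3, B3–B4, B4–B5, B5–B6, B6–B7
The largest bag has 3 vertices, giving width 2; this decomposition certifies tw(G) ≤ 2. For the lower bound, G contains the cycle d–h–b–f–i–a–c–e–g–d, so G is not a forest; only forests have treewidth ≤ 1, hence tw(G) ≥ 2. Hence tw(G) = 2 exactly.

2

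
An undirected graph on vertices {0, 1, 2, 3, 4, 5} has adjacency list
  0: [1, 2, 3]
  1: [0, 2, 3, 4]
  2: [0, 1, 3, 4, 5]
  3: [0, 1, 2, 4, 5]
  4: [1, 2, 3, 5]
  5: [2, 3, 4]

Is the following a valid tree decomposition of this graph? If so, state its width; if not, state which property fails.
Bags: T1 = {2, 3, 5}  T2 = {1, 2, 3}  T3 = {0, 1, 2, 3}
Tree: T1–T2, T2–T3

No — vertex 4 appears in no bag.

A tree decomposition must satisfy three properties: every vertex lies in some bag; for every edge, both endpoints lie together in some bag; and for every vertex, the bags containing it form a connected subtree. Here vertex 4 appears in no bag, so the decomposition is invalid.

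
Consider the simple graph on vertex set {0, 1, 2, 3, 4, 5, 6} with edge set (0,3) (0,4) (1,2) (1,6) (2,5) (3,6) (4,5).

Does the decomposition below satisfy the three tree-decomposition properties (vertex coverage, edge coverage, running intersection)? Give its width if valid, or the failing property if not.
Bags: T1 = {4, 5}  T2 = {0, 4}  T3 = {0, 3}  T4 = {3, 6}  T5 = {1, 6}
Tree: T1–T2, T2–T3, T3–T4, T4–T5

A tree decomposition must satisfy three properties: every vertex lies in some bag; for every edge, both endpoints lie together in some bag; and for every vertex, the bags containing it form a connected subtree. Here vertex 2 appears in no bag, so the decomposition is invalid.

No — vertex 2 appears in no bag.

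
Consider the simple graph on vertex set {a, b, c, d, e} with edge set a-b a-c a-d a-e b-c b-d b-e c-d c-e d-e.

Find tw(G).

A width-4 tree decomposition is:
Bags: B1 = {a, b, c, d, e}
Tree: (single bag)
With just one bag of size 5, the width is 5 − 1 = 4, so tw(G) ≤ 4. On the other hand G contains the 5-clique {a, b, c, d, e}. A clique must lie in a single bag of any decomposition, so no decomposition can have width below 4. Therefore the treewidth is 4.

4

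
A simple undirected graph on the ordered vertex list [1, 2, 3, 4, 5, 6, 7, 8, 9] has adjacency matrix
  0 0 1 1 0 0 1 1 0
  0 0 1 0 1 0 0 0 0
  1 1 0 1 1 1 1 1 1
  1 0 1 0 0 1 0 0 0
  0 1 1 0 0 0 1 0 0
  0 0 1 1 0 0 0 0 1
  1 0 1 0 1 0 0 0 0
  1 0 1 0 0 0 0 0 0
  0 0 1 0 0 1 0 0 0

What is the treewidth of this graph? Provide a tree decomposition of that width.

Every bag has size at most 3, so the width is 3 − 1 = 2 and tw(G) ≤ 2. Conversely, {1, 3, 8} is a clique of size 3, and the vertices of any clique must share a bag in every tree decomposition; so some bag has ≥ 3 vertices and tw(G) ≥ 2. Combining the bounds, tw(G) = 2.

Treewidth 2.
Bags: B1 = {3, 6, 9}  B2 = {3, 4, 6}  B3 = {1, 3, 4}  B4 = {1, 3, 7}  B5 = {3, 5, 7}  B6 = {2, 3, 5}  B7 = {1, 3, 8}
Tree: B1–B2, B2–B3, B3–B4, B4–B5, B5–B6, B4–B7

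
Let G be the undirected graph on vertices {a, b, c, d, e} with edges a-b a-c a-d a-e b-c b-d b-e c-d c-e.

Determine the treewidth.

3

A width-3 tree decomposition is:
Bags: B1 = {a, b, c, d}  B2 = {a, b, c, e}
Tree: B1–B2
Each bag holds 4 vertices, so the decomposition has width 3, which upper-bounds the treewidth. Conversely, {a, b, c, d} is a clique of size 4, and the vertices of any clique must share a bag in every tree decomposition; so some bag has ≥ 4 vertices and tw(G) ≥ 3. Therefore the treewidth is 3.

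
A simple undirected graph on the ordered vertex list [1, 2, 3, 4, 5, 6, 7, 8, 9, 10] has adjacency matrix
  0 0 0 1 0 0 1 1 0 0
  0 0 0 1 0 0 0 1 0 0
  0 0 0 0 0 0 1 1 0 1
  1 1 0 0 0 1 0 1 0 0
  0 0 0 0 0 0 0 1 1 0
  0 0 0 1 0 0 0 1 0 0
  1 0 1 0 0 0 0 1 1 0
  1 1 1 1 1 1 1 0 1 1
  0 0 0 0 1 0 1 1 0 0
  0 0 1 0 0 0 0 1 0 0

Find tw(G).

2

A width-2 tree decomposition is:
Bags: B1 = {1, 7, 8}  B2 = {3, 7, 8}  B3 = {7, 8, 9}  B4 = {3, 8, 10}  B5 = {1, 4, 8}  B6 = {4, 6, 8}  B7 = {5, 8, 9}  B8 = {2, 4, 8}
Tree: B1–B2, B2–B3, B2–B4, B1–B5, B5–B6, B3–B7, B5–B8
Each bag holds 3 vertices, so the decomposition has width 2, which upper-bounds the treewidth. For the lower bound, the 3 vertices {3, 8, 10} are pairwise adjacent, and any tree decomposition puts a clique entirely inside one bag — forcing width ≥ 2. Combining the bounds, tw(G) = 2.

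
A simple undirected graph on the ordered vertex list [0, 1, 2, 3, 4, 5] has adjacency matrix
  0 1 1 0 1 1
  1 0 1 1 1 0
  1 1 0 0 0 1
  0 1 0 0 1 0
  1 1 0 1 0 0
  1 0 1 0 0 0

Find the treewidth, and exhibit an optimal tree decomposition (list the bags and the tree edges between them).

Treewidth 2.
Bags: B1 = {0, 1, 2}  B2 = {0, 1, 4}  B3 = {0, 2, 5}  B4 = {1, 3, 4}
Tree: B1–B2, B1–B3, B2–B4

Each bag holds 3 vertices, so the decomposition has width 2, which upper-bounds the treewidth. For the lower bound, the 3 vertices {0, 1, 2} are pairwise adjacent, and any tree decomposition puts a clique entirely inside one bag — forcing width ≥ 2. Combining the bounds, tw(G) = 2.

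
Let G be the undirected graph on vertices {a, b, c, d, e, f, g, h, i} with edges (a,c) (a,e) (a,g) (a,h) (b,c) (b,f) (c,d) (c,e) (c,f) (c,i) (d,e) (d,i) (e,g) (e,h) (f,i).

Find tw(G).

2

A width-2 tree decomposition is:
Bags: B1 = {c, f, i}  B2 = {c, d, i}  B3 = {c, d, e}  B4 = {a, c, e}  B5 = {b, c, f}  B6 = {a, e, g}  B7 = {a, e, h}
Tree: B1–B2, B2–B3, B3–B4, B1–B5, B4–B6, B6–B7
Each bag holds 3 vertices, so the decomposition has width 2, which upper-bounds the treewidth. On the other hand G contains the 3-clique {a, e, g}. A clique must lie in a single bag of any decomposition, so no decomposition can have width below 2. Combining the bounds, tw(G) = 2.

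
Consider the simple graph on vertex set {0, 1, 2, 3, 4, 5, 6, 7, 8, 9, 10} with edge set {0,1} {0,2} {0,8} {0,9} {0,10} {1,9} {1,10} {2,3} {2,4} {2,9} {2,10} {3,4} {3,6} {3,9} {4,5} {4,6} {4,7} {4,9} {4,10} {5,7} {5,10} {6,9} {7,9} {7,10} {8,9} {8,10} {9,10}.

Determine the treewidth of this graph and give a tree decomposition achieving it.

The largest bag has 4 vertices, giving width 3; this decomposition certifies tw(G) ≤ 3. Conversely, {0, 8, 9, 10} is a clique of size 4, and the vertices of any clique must share a bag in every tree decomposition; so some bag has ≥ 4 vertices and tw(G) ≥ 3. Therefore the treewidth is 3.

Treewidth 3.
One optimal decomposition is:
Bags: B1 = {4, 7, 9, 10}  B2 = {2, 4, 9, 10}  B3 = {0, 2, 9, 10}  B4 = {2, 3, 4, 9}  B5 = {0, 1, 9, 10}  B6 = {0, 8, 9, 10}  B7 = {4, 5, 7, 10}  B8 = {3, 4, 6, 9}
Tree: B1–B2, B2–B3, B2–B4, B3–B5, B3–B6, B1–B7, B4–B8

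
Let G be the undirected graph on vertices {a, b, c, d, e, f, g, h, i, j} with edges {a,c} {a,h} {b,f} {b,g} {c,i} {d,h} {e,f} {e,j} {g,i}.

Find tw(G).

A width-1 tree decomposition is:
Bags: B1 = {d, h}  B2 = {a, h}  B3 = {a, c}  B4 = {c, i}  B5 = {g, i}  B6 = {b, g}  B7 = {b, f}  B8 = {e, f}  B9 = {e, j}
Tree: B1–B2, B2–B3, B3–B4, B4–B5, B5–B6, B6–B7, B7–B8, B8–B9
Every bag has size at most 2, so the width is 2 − 1 = 1 and tw(G) ≤ 1. Since G has at least one edge (e.g. d–h), it is not an edgeless graph, so tw(G) ≥ 1. Hence tw(G) = 1 exactly.

1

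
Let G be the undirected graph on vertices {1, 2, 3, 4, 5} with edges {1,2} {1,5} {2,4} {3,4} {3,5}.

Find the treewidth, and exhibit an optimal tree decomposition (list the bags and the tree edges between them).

Treewidth 2.
One optimal decomposition is:
Bags: B1 = {2, 3, 4}  B2 = {2, 3, 5}  B3 = {1, 2, 5}
Tree: B1–B2, B2–B3

Each bag holds 3 vertices, so the decomposition has width 2, which upper-bounds the treewidth. For the lower bound, G contains the cycle 2–4–3–5–1–2, so G is not a forest; only forests have treewidth ≤ 1, hence tw(G) ≥ 2. Combining the bounds, tw(G) = 2.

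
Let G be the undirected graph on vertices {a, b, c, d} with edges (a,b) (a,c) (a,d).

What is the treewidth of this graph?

A width-1 tree decomposition is:
Bags: B1 = {a, c}  B2 = {a, d}  B3 = {a, b}
Tree: B1–B2, B2–B3
Every bag has size at most 2, so the width is 2 − 1 = 1 and tw(G) ≤ 1. G has an edge, so its treewidth is at least 1. Therefore the treewidth is 1.

1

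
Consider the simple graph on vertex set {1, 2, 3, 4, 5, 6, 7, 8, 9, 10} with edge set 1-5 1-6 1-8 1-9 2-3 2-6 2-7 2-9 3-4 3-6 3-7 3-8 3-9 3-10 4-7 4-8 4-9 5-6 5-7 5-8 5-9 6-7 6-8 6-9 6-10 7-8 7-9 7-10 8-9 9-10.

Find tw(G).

4

A width-4 tree decomposition is:
Bags: B1 = {3, 6, 7, 8, 9}  B2 = {2, 3, 6, 7, 9}  B3 = {5, 6, 7, 8, 9}  B4 = {3, 4, 7, 8, 9}  B5 = {3, 6, 7, 9, 10}  B6 = {1, 5, 6, 8, 9}
Tree: B1–B2, B1–B3, B1–B4, B2–B5, B3–B6
The largest bag has 5 vertices, giving width 4; this decomposition certifies tw(G) ≤ 4. On the other hand G contains the 5-clique {3, 4, 7, 8, 9}. A clique must lie in a single bag of any decomposition, so no decomposition can have width below 4. Therefore the treewidth is 4.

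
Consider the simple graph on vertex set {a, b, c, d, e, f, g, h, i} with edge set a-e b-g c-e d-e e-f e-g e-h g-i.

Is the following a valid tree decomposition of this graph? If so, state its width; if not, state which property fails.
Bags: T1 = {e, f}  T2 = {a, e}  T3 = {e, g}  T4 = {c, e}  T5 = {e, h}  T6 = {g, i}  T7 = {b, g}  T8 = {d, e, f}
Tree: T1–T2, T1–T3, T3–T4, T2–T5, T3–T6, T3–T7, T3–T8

A tree decomposition must satisfy three properties: every vertex lies in some bag; for every edge, both endpoints lie together in some bag; and for every vertex, the bags containing it form a connected subtree. Here bags containing vertex f are not connected in the tree, so the decomposition is invalid.

No — bags containing vertex f are not connected in the tree.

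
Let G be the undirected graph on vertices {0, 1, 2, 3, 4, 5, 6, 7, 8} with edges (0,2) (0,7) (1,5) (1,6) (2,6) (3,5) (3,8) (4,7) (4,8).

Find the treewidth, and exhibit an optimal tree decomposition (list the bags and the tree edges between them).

Each bag holds 3 vertices, so the decomposition has width 2, which upper-bounds the treewidth. Since 6–2–0–7–4–8–3–5–1–6 is a cycle in G, G is not acyclic. Forests are exactly the graphs of treewidth ≤ 1, so tw(G) ≥ 2. The upper and lower bounds meet at 2, so that is the treewidth.

Treewidth 2.
Bags: B1 = {0, 2, 6}  B2 = {0, 6, 7}  B3 = {4, 6, 7}  B4 = {4, 6, 8}  B5 = {3, 6, 8}  B6 = {3, 5, 6}  B7 = {1, 5, 6}
Tree: B1–B2, B2–B3, B3–B4, B4–B5, B5–B6, B6–B7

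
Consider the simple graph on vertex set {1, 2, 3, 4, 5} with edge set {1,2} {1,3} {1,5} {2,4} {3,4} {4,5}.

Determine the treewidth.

2

A width-2 tree decomposition is:
Bags: B1 = {1, 4, 5}  B2 = {1, 3, 4}  B3 = {1, 2, 4}
Tree: B1–B2, B2–B3
Every bag has size at most 3, so the width is 3 − 1 = 2 and tw(G) ≤ 2. For the lower bound, G contains the cycle 5–4–3–1–5, so G is not a forest; only forests have treewidth ≤ 1, hence tw(G) ≥ 2. The upper and lower bounds meet at 2, so that is the treewidth.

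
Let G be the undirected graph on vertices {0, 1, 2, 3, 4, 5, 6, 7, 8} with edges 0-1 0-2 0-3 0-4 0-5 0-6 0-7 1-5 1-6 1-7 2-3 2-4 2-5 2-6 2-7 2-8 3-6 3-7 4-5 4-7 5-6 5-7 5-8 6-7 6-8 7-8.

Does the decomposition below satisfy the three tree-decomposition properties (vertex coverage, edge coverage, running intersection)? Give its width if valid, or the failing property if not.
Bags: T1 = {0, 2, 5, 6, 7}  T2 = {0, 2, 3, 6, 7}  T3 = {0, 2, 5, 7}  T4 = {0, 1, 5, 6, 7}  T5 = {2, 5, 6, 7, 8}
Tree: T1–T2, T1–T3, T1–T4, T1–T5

No — vertex 4 appears in no bag.

A tree decomposition must satisfy three properties: every vertex lies in some bag; for every edge, both endpoints lie together in some bag; and for every vertex, the bags containing it form a connected subtree. Here vertex 4 appears in no bag, so the decomposition is invalid.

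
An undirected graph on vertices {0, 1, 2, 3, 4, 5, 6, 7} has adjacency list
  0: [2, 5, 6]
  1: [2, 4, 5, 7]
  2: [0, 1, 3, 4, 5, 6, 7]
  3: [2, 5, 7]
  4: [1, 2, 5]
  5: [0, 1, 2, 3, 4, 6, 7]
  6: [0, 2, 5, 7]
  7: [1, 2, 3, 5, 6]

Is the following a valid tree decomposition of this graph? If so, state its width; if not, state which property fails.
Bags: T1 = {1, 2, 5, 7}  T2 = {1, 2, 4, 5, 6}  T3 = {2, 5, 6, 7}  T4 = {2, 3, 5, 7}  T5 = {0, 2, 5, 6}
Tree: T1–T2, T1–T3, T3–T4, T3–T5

No — bags containing vertex 6 are not connected in the tree.

A tree decomposition must satisfy three properties: every vertex lies in some bag; for every edge, both endpoints lie together in some bag; and for every vertex, the bags containing it form a connected subtree. Here bags containing vertex 6 are not connected in the tree, so the decomposition is invalid.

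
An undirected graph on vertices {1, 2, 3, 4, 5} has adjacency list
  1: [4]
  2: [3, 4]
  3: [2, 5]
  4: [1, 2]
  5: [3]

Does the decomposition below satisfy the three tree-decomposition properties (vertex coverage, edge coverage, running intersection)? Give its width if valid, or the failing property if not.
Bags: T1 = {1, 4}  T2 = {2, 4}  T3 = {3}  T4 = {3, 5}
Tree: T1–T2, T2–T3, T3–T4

No — edge (2,3) lies in no bag.

A tree decomposition must satisfy three properties: every vertex lies in some bag; for every edge, both endpoints lie together in some bag; and for every vertex, the bags containing it form a connected subtree. Here edge (2,3) lies in no bag, so the decomposition is invalid.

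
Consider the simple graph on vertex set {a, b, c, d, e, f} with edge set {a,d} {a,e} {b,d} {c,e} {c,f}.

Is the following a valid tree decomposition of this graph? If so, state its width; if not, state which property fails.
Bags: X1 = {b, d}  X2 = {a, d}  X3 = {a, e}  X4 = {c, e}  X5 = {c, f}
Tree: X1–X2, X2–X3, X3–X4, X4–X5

Every vertex of G appears in some bag (union = {a, b, c, d, e, f}); every edge is covered by a bag; and for each vertex v the set of bags containing v is connected in the bag tree. The decomposition is therefore valid. The largest bag has 2 vertices, so the width is 1.

Yes; width 1.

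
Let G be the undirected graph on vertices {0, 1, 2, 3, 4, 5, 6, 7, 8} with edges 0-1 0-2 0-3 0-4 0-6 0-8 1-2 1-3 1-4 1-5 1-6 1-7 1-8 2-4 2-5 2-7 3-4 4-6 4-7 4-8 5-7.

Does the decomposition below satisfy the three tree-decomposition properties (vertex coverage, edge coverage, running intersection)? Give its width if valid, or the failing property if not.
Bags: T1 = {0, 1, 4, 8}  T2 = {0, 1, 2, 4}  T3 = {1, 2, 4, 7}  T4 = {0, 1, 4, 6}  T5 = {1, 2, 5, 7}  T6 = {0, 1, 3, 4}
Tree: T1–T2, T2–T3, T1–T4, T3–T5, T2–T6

Yes; width 3.

Checking the three conditions: (i) the bags cover all of {0, 1, 2, 3, 4, 5, 6, 7, 8}; (ii) for each edge, some bag contains both endpoints; (iii) the bags containing any fixed vertex form a subtree. All hold, so the decomposition is valid with width 4 − 1 = 3.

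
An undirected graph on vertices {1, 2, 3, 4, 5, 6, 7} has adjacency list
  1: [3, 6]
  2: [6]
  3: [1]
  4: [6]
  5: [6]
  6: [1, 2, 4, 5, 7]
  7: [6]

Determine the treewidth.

A width-1 tree decomposition is:
Bags: B1 = {5, 6}  B2 = {6, 7}  B3 = {2, 6}  B4 = {4, 6}  B5 = {1, 6}  B6 = {1, 3}
Tree: B1–B2, B1–B3, B1–B4, B3–B5, B5–B6
Each bag holds 2 vertices, so the decomposition has width 1, which upper-bounds the treewidth. Any graph with an edge has treewidth ≥ 1, and G has the edge 6–5. Hence tw(G) = 1 exactly.

1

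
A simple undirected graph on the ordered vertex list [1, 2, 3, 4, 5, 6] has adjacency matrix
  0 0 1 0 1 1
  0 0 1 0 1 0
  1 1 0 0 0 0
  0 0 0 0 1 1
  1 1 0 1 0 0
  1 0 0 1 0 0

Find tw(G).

A width-2 tree decomposition is:
Bags: B1 = {1, 4, 6}  B2 = {1, 4, 5}  B3 = {1, 3, 5}  B4 = {2, 3, 5}
Tree: B1–B2, B2–B3, B3–B4
Each bag holds 3 vertices, so the decomposition has width 2, which upper-bounds the treewidth. Since 6–4–5–1–6 is a cycle in G, G is not acyclic. Forests are exactly the graphs of treewidth ≤ 1, so tw(G) ≥ 2. The upper and lower bounds meet at 2, so that is the treewidth.

2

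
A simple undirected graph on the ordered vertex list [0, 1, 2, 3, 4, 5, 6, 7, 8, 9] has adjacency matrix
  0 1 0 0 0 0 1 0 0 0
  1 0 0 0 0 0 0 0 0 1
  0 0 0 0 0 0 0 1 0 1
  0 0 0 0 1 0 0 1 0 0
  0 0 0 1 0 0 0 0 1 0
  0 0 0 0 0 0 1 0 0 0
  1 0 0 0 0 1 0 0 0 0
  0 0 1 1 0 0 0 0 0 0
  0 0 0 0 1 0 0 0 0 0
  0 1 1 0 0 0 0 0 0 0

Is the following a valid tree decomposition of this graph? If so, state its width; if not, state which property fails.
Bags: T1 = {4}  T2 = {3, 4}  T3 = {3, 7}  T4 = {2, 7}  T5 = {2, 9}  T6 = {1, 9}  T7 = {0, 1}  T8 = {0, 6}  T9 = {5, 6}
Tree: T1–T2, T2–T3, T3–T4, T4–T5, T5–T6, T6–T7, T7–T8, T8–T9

No — vertex 8 appears in no bag.

A tree decomposition must satisfy three properties: every vertex lies in some bag; for every edge, both endpoints lie together in some bag; and for every vertex, the bags containing it form a connected subtree. Here vertex 8 appears in no bag, so the decomposition is invalid.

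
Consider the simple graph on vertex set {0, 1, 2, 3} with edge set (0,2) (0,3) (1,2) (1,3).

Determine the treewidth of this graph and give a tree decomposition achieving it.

Each bag holds 3 vertices, so the decomposition has width 2, which upper-bounds the treewidth. For the lower bound, G contains the cycle 2–1–3–0–2, so G is not a forest; only forests have treewidth ≤ 1, hence tw(G) ≥ 2. The upper and lower bounds meet at 2, so that is the treewidth.

Treewidth 2.
One optimal decomposition is:
Bags: B1 = {1, 2, 3}  B2 = {0, 2, 3}
Tree: B1–B2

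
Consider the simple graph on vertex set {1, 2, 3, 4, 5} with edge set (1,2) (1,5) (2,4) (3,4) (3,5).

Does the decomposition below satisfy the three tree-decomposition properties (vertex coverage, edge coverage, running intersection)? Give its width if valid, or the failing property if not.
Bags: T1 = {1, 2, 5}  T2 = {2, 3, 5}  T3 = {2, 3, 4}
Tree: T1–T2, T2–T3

Yes; width 2.

Checking the three conditions: (i) the bags cover all of {1, 2, 3, 4, 5}; (ii) for each edge, some bag contains both endpoints; (iii) the bags containing any fixed vertex form a subtree. All hold, so the decomposition is valid with width 3 − 1 = 2.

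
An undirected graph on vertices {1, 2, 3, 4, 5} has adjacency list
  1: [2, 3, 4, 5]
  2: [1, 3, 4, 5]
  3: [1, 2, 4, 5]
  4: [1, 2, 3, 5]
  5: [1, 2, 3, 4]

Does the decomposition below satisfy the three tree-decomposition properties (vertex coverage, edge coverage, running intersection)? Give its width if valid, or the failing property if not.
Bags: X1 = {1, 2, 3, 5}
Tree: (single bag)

A tree decomposition must satisfy three properties: every vertex lies in some bag; for every edge, both endpoints lie together in some bag; and for every vertex, the bags containing it form a connected subtree. Here vertex 4 appears in no bag, so the decomposition is invalid.

No — vertex 4 appears in no bag.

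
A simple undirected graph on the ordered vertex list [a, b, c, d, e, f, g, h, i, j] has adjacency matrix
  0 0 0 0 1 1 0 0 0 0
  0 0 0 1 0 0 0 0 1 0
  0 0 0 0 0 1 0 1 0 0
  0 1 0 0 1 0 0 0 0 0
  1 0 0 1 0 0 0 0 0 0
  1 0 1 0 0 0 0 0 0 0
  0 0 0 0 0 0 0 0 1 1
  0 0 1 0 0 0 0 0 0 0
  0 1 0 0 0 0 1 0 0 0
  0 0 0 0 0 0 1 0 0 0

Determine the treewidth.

1

A width-1 tree decomposition is:
Bags: B1 = {g, j}  B2 = {g, i}  B3 = {b, i}  B4 = {b, d}  B5 = {d, e}  B6 = {a, e}  B7 = {a, f}  B8 = {c, f}  B9 = {c, h}
Tree: B1–B2, B2–B3, B3–B4, B4–B5, B5–B6, B6–B7, B7–B8, B8–B9
The largest bag has 2 vertices, giving width 1; this decomposition certifies tw(G) ≤ 1. Since G has at least one edge (e.g. j–g), it is not an edgeless graph, so tw(G) ≥ 1. The upper and lower bounds meet at 1, so that is the treewidth.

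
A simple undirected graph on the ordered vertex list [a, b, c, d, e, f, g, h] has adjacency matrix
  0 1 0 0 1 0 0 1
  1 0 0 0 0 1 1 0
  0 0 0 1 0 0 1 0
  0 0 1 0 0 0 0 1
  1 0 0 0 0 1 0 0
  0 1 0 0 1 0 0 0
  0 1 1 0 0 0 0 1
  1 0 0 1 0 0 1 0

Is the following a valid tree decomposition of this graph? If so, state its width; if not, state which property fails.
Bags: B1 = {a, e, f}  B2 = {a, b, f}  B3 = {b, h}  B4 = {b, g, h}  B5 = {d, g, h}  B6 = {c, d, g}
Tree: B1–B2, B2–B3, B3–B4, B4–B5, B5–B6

No — edge (a,h) lies in no bag.

A tree decomposition must satisfy three properties: every vertex lies in some bag; for every edge, both endpoints lie together in some bag; and for every vertex, the bags containing it form a connected subtree. Here edge (a,h) lies in no bag, so the decomposition is invalid.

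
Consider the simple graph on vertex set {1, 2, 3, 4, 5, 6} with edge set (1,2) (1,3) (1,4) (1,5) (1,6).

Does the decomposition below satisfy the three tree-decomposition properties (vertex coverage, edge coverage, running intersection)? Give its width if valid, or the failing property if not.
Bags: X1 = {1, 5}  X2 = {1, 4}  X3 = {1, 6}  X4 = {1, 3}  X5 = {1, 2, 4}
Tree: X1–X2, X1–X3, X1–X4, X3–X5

A tree decomposition must satisfy three properties: every vertex lies in some bag; for every edge, both endpoints lie together in some bag; and for every vertex, the bags containing it form a connected subtree. Here bags containing vertex 4 are not connected in the tree, so the decomposition is invalid.

No — bags containing vertex 4 are not connected in the tree.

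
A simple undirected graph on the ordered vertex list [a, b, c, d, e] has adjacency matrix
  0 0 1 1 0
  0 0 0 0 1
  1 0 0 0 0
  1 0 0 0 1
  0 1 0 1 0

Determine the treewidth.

A width-1 tree decomposition is:
Bags: B1 = {b, e}  B2 = {d, e}  B3 = {a, d}  B4 = {a, c}
Tree: B1–B2, B2–B3, B3–B4
Each bag holds 2 vertices, so the decomposition has width 1, which upper-bounds the treewidth. G has an edge, so its treewidth is at least 1. Hence tw(G) = 1 exactly.

1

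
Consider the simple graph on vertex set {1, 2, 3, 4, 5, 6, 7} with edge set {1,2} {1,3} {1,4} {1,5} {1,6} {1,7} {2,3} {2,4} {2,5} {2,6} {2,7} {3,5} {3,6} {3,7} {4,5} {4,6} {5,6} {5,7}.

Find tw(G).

A width-4 tree decomposition is:
Bags: B1 = {1, 2, 3, 5, 7}  B2 = {1, 2, 3, 5, 6}  B3 = {1, 2, 4, 5, 6}
Tree: B1–B2, B2–B3
The largest bag has 5 vertices, giving width 4; this decomposition certifies tw(G) ≤ 4. For the lower bound, the 5 vertices {1, 2, 3, 5, 6} are pairwise adjacent, and any tree decomposition puts a clique entirely inside one bag — forcing width ≥ 4. The upper and lower bounds meet at 4, so that is the treewidth.

4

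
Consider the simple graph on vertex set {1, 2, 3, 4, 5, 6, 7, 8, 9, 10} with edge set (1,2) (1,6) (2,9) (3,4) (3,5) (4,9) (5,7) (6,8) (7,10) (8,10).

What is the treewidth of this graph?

A width-2 tree decomposition is:
Bags: B1 = {7, 8, 10}  B2 = {5, 7, 8}  B3 = {3, 5, 8}  B4 = {3, 4, 8}  B5 = {4, 8, 9}  B6 = {2, 8, 9}  B7 = {1, 2, 8}  B8 = {1, 6, 8}
Tree: B1–B2, B2–B3, B3–B4, B4–B5, B5–B6, B6–B7, B7–B8
Every bag has size at most 3, so the width is 3 − 1 = 2 and tw(G) ≤ 2. For the lower bound, G contains the cycle 8–10–7–5–3–4–9–2–1–6–8, so G is not a forest; only forests have treewidth ≤ 1, hence tw(G) ≥ 2. The upper and lower bounds meet at 2, so that is the treewidth.

2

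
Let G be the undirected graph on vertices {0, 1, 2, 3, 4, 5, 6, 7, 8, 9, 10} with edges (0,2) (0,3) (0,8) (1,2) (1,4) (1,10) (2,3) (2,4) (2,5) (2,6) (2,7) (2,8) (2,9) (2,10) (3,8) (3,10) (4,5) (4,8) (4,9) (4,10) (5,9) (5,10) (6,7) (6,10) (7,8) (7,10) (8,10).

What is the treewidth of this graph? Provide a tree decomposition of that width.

Treewidth 3.
One optimal decomposition is:
Bags: B1 = {2, 4, 8, 10}  B2 = {1, 2, 4, 10}  B3 = {2, 7, 8, 10}  B4 = {2, 3, 8, 10}  B5 = {2, 4, 5, 10}  B6 = {2, 4, 5, 9}  B7 = {0, 2, 3, 8}  B8 = {2, 6, 7, 10}
Tree: B1–B2, B1–B3, B1–B4, B2–B5, B5–B6, B4–B7, B3–B8

Every bag has size at most 4, so the width is 4 − 1 = 3 and tw(G) ≤ 3. Conversely, {0, 2, 3, 8} is a clique of size 4, and the vertices of any clique must share a bag in every tree decomposition; so some bag has ≥ 4 vertices and tw(G) ≥ 3. The upper and lower bounds meet at 3, so that is the treewidth.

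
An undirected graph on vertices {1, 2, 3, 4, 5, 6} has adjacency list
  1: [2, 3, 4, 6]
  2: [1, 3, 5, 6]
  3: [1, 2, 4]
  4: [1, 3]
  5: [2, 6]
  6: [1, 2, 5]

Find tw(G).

2

A width-2 tree decomposition is:
Bags: B1 = {1, 2, 3}  B2 = {1, 2, 6}  B3 = {2, 5, 6}  B4 = {1, 3, 4}
Tree: B1–B2, B2–B3, B1–B4
Every bag has size at most 3, so the width is 3 − 1 = 2 and tw(G) ≤ 2. On the other hand G contains the 3-clique {1, 2, 3}. A clique must lie in a single bag of any decomposition, so no decomposition can have width below 2. Hence tw(G) = 2 exactly.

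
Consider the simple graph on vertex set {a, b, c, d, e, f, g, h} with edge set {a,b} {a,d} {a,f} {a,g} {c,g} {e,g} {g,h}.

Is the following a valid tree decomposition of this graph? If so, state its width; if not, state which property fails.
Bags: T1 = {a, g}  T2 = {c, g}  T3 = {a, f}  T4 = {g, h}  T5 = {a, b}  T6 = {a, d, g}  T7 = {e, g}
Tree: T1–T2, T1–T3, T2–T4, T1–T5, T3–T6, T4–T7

No — bags containing vertex g are not connected in the tree.

A tree decomposition must satisfy three properties: every vertex lies in some bag; for every edge, both endpoints lie together in some bag; and for every vertex, the bags containing it form a connected subtree. Here bags containing vertex g are not connected in the tree, so the decomposition is invalid.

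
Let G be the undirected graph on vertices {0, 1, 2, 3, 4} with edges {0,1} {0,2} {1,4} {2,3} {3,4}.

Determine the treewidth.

A width-2 tree decomposition is:
Bags: B1 = {0, 2, 3}  B2 = {0, 1, 3}  B3 = {1, 3, 4}
Tree: B1–B2, B2–B3
The largest bag has 3 vertices, giving width 2; this decomposition certifies tw(G) ≤ 2. Since 3–2–0–1–4–3 is a cycle in G, G is not acyclic. Forests are exactly the graphs of treewidth ≤ 1, so tw(G) ≥ 2. Therefore the treewidth is 2.

2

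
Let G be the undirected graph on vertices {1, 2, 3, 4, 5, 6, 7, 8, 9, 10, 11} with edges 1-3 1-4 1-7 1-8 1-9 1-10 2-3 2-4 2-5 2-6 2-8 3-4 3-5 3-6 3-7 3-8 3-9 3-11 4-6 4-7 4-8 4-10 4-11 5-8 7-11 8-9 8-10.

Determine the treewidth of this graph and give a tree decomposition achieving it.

Treewidth 3.
One optimal decomposition is:
Bags: B1 = {1, 3, 4, 8}  B2 = {1, 3, 4, 7}  B3 = {2, 3, 4, 8}  B4 = {2, 3, 4, 6}  B5 = {1, 4, 8, 10}  B6 = {1, 3, 8, 9}  B7 = {2, 3, 5, 8}  B8 = {3, 4, 7, 11}
Tree: B1–B2, B1–B3, B3–B4, B1–B5, B1–B6, B3–B7, B2–B8

The largest bag has 4 vertices, giving width 3; this decomposition certifies tw(G) ≤ 3. For the lower bound, the 4 vertices {1, 4, 8, 10} are pairwise adjacent, and any tree decomposition puts a clique entirely inside one bag — forcing width ≥ 3. Hence tw(G) = 3 exactly.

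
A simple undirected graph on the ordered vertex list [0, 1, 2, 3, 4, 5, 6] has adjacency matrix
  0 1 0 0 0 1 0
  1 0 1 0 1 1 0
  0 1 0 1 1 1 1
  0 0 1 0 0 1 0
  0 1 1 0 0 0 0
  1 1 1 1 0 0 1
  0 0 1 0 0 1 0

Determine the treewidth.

A width-2 tree decomposition is:
Bags: B1 = {1, 2, 5}  B2 = {1, 2, 4}  B3 = {0, 1, 5}  B4 = {2, 5, 6}  B5 = {2, 3, 5}
Tree: B1–B2, B1–B3, B1–B4, B4–B5
Each bag holds 3 vertices, so the decomposition has width 2, which upper-bounds the treewidth. Conversely, {0, 1, 5} is a clique of size 3, and the vertices of any clique must share a bag in every tree decomposition; so some bag has ≥ 3 vertices and tw(G) ≥ 2. Hence tw(G) = 2 exactly.

2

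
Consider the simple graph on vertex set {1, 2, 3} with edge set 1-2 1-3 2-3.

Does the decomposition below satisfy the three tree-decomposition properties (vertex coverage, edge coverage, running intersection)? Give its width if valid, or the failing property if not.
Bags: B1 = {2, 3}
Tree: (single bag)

A tree decomposition must satisfy three properties: every vertex lies in some bag; for every edge, both endpoints lie together in some bag; and for every vertex, the bags containing it form a connected subtree. Here vertex 1 appears in no bag, so the decomposition is invalid.

No — vertex 1 appears in no bag.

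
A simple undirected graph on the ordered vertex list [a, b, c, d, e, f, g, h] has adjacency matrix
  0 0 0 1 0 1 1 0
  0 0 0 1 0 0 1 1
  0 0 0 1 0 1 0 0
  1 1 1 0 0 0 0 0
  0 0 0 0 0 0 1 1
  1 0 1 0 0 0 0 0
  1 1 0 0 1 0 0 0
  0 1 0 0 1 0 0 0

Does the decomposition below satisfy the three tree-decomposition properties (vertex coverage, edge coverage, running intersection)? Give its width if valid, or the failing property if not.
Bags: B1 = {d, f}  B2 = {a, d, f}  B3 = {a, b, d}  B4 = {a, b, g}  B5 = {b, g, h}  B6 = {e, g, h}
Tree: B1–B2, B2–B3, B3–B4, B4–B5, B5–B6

A tree decomposition must satisfy three properties: every vertex lies in some bag; for every edge, both endpoints lie together in some bag; and for every vertex, the bags containing it form a connected subtree. Here vertex c appears in no bag, so the decomposition is invalid.

No — vertex c appears in no bag.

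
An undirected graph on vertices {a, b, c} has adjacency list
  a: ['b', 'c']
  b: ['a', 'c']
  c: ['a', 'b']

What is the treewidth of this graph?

A width-2 tree decomposition is:
Bags: B1 = {a, b, c}
Tree: (single bag)
With just one bag of size 3, the width is 3 − 1 = 2, so tw(G) ≤ 2. Conversely, {a, b, c} is a clique of size 3, and the vertices of any clique must share a bag in every tree decomposition; so some bag has ≥ 3 vertices and tw(G) ≥ 2. Therefore the treewidth is 2.

2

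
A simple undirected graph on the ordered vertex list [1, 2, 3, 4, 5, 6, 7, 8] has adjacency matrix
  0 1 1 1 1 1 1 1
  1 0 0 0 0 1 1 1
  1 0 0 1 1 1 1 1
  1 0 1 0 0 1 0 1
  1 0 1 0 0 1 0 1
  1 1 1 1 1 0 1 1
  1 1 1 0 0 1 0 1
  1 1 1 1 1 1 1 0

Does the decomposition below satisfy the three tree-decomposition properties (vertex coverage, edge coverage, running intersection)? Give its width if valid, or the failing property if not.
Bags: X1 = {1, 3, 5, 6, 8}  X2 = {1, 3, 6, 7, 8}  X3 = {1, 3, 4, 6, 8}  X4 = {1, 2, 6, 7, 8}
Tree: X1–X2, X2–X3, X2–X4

Yes; width 4.

Every vertex of G appears in some bag (union = {1, 2, 3, 4, 5, 6, 7, 8}); every edge is covered by a bag; and for each vertex v the set of bags containing v is connected in the bag tree. The decomposition is therefore valid. The largest bag has 5 vertices, so the width is 4.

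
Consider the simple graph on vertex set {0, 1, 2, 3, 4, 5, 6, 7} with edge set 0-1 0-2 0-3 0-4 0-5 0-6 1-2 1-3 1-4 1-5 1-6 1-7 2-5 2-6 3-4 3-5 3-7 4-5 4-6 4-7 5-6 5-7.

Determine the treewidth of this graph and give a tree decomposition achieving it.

Each bag holds 5 vertices, so the decomposition has width 4, which upper-bounds the treewidth. For the lower bound, the 5 vertices {0, 1, 2, 5, 6} are pairwise adjacent, and any tree decomposition puts a clique entirely inside one bag — forcing width ≥ 4. The upper and lower bounds meet at 4, so that is the treewidth.

Treewidth 4.
Bags: B1 = {0, 1, 3, 4, 5}  B2 = {1, 3, 4, 5, 7}  B3 = {0, 1, 4, 5, 6}  B4 = {0, 1, 2, 5, 6}
Tree: B1–B2, B1–B3, B3–B4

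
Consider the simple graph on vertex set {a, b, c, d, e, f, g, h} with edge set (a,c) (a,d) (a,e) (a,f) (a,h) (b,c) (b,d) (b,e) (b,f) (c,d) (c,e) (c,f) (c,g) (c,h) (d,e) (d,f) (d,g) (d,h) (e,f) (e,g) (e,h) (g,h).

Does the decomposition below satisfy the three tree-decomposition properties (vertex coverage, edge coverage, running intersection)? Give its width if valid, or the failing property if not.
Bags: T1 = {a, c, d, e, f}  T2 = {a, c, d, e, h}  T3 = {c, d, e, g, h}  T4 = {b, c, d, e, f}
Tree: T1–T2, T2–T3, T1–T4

Yes; width 4.

Every vertex of G appears in some bag (union = {a, b, c, d, e, f, g, h}); every edge is covered by a bag; and for each vertex v the set of bags containing v is connected in the bag tree. The decomposition is therefore valid. The largest bag has 5 vertices, so the width is 4.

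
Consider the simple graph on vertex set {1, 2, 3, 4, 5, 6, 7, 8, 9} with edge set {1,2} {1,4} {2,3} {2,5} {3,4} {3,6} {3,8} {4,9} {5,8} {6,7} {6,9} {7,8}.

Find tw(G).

A width-3 tree decomposition is:
Bags: B1 = {1, 2, 4, 5}  B2 = {2, 3, 4, 5}  B3 = {3, 4, 5, 8}  B4 = {3, 4, 8, 9}  B5 = {3, 6, 8, 9}  B6 = {6, 7, 8, 9}
Tree: B1–B2, B2–B3, B3–B4, B4–B5, B5–B6
Every bag has size at most 4, so the width is 4 − 1 = 3 and tw(G) ≤ 3. For the lower bound: the 4 vertex sets {1,2,5}, {4}, {3}, {6,7,8,9} are disjoint, each induces a connected subgraph, and every pair is joined by at least one edge of G. Contracting each set to a single vertex therefore yields K_{4} as a minor, and since treewidth is minor-monotone, tw(G) ≥ tw(K_{4}) = 3. The upper and lower bounds meet at 3, so that is the treewidth.

3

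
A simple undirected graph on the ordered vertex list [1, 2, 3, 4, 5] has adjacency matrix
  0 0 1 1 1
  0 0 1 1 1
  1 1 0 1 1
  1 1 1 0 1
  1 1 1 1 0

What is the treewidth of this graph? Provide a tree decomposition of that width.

Every bag has size at most 4, so the width is 4 − 1 = 3 and tw(G) ≤ 3. On the other hand G contains the 4-clique {1, 3, 4, 5}. A clique must lie in a single bag of any decomposition, so no decomposition can have width below 3. The upper and lower bounds meet at 3, so that is the treewidth.

Treewidth 3.
One optimal decomposition is:
Bags: B1 = {2, 3, 4, 5}  B2 = {1, 3, 4, 5}
Tree: B1–B2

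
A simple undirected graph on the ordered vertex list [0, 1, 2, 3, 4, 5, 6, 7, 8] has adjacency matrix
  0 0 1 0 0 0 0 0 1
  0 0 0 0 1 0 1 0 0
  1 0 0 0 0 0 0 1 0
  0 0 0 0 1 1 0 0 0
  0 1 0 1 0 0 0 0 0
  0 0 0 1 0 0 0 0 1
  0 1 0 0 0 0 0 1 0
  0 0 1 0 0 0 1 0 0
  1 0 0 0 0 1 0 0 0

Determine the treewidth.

A width-2 tree decomposition is:
Bags: B1 = {1, 4, 6}  B2 = {4, 6, 7}  B3 = {2, 4, 7}  B4 = {0, 2, 4}  B5 = {0, 4, 8}  B6 = {4, 5, 8}  B7 = {3, 4, 5}
Tree: B1–B2, B2–B3, B3–B4, B4–B5, B5–B6, B6–B7
The largest bag has 3 vertices, giving width 2; this decomposition certifies tw(G) ≤ 2. For the lower bound, G contains the cycle 4–1–6–7–2–0–8–5–3–4, so G is not a forest; only forests have treewidth ≤ 1, hence tw(G) ≥ 2. Combining the bounds, tw(G) = 2.

2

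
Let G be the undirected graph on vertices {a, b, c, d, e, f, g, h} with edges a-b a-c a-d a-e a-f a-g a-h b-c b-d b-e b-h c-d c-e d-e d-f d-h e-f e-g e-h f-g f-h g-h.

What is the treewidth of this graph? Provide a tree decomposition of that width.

Treewidth 4.
One optimal decomposition is:
Bags: B1 = {a, d, e, f, h}  B2 = {a, e, f, g, h}  B3 = {a, b, d, e, h}  B4 = {a, b, c, d, e}
Tree: B1–B2, B1–B3, B3–B4

The largest bag has 5 vertices, giving width 4; this decomposition certifies tw(G) ≤ 4. For the lower bound, the 5 vertices {a, d, e, f, h} are pairwise adjacent, and any tree decomposition puts a clique entirely inside one bag — forcing width ≥ 4. The upper and lower bounds meet at 4, so that is the treewidth.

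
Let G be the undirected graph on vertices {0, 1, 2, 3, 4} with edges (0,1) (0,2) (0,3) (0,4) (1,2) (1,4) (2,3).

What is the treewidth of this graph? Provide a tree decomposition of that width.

Each bag holds 3 vertices, so the decomposition has width 2, which upper-bounds the treewidth. On the other hand G contains the 3-clique {0, 1, 2}. A clique must lie in a single bag of any decomposition, so no decomposition can have width below 2. Combining the bounds, tw(G) = 2.

Treewidth 2.
Bags: B1 = {0, 1, 4}  B2 = {0, 1, 2}  B3 = {0, 2, 3}
Tree: B1–B2, B2–B3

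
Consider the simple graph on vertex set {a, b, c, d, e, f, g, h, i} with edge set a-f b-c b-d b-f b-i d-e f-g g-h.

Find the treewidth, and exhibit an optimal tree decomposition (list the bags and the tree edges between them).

Treewidth 1.
Bags: B1 = {b, f}  B2 = {f, g}  B3 = {g, h}  B4 = {b, i}  B5 = {b, d}  B6 = {d, e}  B7 = {a, f}  B8 = {b, c}
Tree: B1–B2, B2–B3, B1–B4, B4–B5, B5–B6, B1–B7, B4–B8

The largest bag has 2 vertices, giving width 1; this decomposition certifies tw(G) ≤ 1. G has an edge, so its treewidth is at least 1. Therefore the treewidth is 1.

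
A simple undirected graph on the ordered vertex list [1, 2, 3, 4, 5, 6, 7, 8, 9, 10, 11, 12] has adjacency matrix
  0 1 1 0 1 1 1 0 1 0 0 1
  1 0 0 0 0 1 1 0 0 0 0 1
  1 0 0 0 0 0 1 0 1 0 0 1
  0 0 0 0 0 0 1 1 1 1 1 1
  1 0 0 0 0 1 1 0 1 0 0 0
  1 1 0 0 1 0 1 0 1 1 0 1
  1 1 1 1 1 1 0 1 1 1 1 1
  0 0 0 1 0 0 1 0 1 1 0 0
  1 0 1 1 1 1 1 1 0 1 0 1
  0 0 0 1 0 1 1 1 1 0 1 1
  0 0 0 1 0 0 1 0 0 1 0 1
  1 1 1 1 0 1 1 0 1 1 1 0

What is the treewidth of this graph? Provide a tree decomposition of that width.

Every bag has size at most 5, so the width is 5 − 1 = 4 and tw(G) ≤ 4. For the lower bound, the 5 vertices {4, 7, 8, 9, 10} are pairwise adjacent, and any tree decomposition puts a clique entirely inside one bag — forcing width ≥ 4. Combining the bounds, tw(G) = 4.

Treewidth 4.
One such decomposition:
Bags: B1 = {1, 6, 7, 9, 12}  B2 = {6, 7, 9, 10, 12}  B3 = {1, 3, 7, 9, 12}  B4 = {4, 7, 9, 10, 12}  B5 = {4, 7, 10, 11, 12}  B6 = {1, 5, 6, 7, 9}  B7 = {4, 7, 8, 9, 10}  B8 = {1, 2, 6, 7, 12}
Tree: B1–B2, B1–B3, B2–B4, B4–B5, B1–B6, B4–B7, B1–B8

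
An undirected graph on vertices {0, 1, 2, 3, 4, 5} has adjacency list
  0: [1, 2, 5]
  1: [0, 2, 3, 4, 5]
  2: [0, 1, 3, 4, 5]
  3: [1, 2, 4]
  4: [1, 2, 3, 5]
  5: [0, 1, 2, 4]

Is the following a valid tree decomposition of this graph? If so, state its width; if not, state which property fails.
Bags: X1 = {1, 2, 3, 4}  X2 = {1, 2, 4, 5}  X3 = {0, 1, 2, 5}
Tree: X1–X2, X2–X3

Yes; width 3.

Checking the three conditions: (i) the bags cover all of {0, 1, 2, 3, 4, 5}; (ii) for each edge, some bag contains both endpoints; (iii) the bags containing any fixed vertex form a subtree. All hold, so the decomposition is valid with width 4 − 1 = 3.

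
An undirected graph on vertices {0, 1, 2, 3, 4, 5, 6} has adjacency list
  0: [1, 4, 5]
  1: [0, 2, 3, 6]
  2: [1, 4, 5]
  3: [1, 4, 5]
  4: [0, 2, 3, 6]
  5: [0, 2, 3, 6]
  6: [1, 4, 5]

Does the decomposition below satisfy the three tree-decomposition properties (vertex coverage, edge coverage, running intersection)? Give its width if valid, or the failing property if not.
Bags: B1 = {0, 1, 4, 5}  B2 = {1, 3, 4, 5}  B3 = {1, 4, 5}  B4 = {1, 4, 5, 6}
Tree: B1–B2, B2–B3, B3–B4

A tree decomposition must satisfy three properties: every vertex lies in some bag; for every edge, both endpoints lie together in some bag; and for every vertex, the bags containing it form a connected subtree. Here vertex 2 appears in no bag, so the decomposition is invalid.

No — vertex 2 appears in no bag.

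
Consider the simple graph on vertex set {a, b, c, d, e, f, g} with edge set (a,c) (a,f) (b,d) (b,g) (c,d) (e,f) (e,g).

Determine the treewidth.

2

A width-2 tree decomposition is:
Bags: B1 = {e, f, g}  B2 = {b, f, g}  B3 = {b, d, f}  B4 = {c, d, f}  B5 = {a, c, f}
Tree: B1–B2, B2–B3, B3–B4, B4–B5
The largest bag has 3 vertices, giving width 2; this decomposition certifies tw(G) ≤ 2. Since f–e–g–b–d–c–a–f is a cycle in G, G is not acyclic. Forests are exactly the graphs of treewidth ≤ 1, so tw(G) ≥ 2. Combining the bounds, tw(G) = 2.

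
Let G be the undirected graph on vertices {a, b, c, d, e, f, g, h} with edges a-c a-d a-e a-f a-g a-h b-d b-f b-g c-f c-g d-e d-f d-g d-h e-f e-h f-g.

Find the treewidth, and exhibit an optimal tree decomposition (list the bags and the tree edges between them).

Treewidth 3.
One optimal decomposition is:
Bags: B1 = {a, d, f, g}  B2 = {b, d, f, g}  B3 = {a, c, f, g}  B4 = {a, d, e, f}  B5 = {a, d, e, h}
Tree: B1–B2, B1–B3, B1–B4, B4–B5

Each bag holds 4 vertices, so the decomposition has width 3, which upper-bounds the treewidth. On the other hand G contains the 4-clique {a, d, e, h}. A clique must lie in a single bag of any decomposition, so no decomposition can have width below 3. Therefore the treewidth is 3.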